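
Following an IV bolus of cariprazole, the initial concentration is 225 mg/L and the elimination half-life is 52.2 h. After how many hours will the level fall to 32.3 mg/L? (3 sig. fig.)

k = ln 2 / 52.2 = 0.01328 h⁻¹
C(t) = C₀ e^(−kt)  ⇒  t = ln(C₀/C) / k
t = ln(225/32.3) / 0.01328 = 1.941 / 0.01328 ≈ 146 hours

146 hours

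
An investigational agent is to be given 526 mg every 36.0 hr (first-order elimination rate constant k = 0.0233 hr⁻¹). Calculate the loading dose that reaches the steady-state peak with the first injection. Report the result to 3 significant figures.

Accumulation ratio R = 1 / (1 − e^(−kτ)) = 1 / (1 − e^(−0.02330×36.0)) = 1 / (1 − 0.4322) = 1.761
Loading dose = maintenance dose × R = 526 × 1.761 ≈ 926 mg

926 mg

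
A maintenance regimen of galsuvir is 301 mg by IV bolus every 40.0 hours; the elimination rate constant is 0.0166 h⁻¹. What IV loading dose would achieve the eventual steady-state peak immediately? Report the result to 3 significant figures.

Accumulation ratio R = 1 / (1 − e^(−kτ)) = 1 / (1 − e^(−0.01660×40.0)) = 1 / (1 − 0.5148) = 2.061
Loading dose = maintenance dose × R = 301 × 2.061 ≈ 620 mg

620 mg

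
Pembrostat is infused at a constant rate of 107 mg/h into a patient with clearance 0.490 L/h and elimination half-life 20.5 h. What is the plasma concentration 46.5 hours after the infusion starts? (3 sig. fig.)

Css = rate / CL = 107 / 0.490 = 218.4 µg/mL
k = ln 2 / 20.5 = 0.03381 h⁻¹
C(t) = Css (1 − e^(−kt)) = 218.4 × (1 − e^(−1.572)) = 218.4 × 0.7924 ≈ 173 µg/mL

173 µg/mL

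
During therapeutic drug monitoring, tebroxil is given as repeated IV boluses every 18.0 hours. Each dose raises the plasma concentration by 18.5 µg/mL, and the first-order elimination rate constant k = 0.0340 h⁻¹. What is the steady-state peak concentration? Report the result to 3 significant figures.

40.4 µg/mL

Fraction remaining after one interval: e^(−kτ) = e^(−0.03400 × 18.0) = 0.5423
R = 1 / (1 − 0.5423) = 2.185
Css,max = 18.5 × 2.185 ≈ 40.4 µg/mL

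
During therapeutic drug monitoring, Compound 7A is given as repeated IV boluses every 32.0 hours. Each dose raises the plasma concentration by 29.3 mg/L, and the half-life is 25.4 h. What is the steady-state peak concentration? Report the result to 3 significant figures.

k = ln 2 / 25.4 = 0.02729 h⁻¹
Fraction remaining after one interval: e^(−kτ) = e^(−0.02729 × 32.0) = 0.4176
R = 1 / (1 − 0.4176) = 1.717
Css,max = 29.3 × 1.717 ≈ 50.3 mg/L

50.3 mg/L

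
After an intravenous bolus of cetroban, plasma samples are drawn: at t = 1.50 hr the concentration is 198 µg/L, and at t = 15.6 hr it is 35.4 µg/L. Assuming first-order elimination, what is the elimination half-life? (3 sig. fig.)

k = ln(C₁/C₂) / (t₂ − t₁) = ln(198/35.4) / (15.6 − 1.50)
  = 1.722 / 14.10 = 0.1221 hr⁻¹
t½ = ln 2 / k = ln 2 / 0.1221 ≈ 5.68 hours

5.68 hours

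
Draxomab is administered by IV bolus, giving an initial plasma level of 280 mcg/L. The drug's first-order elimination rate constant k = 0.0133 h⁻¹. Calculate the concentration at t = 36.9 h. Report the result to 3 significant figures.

171 mcg/L

C(t) = C₀ e^(−kt) = 280 × e^(−0.01330 × 36.9) = 280 × e^(−0.4908) = 280 × 0.6122 ≈ 171 mcg/L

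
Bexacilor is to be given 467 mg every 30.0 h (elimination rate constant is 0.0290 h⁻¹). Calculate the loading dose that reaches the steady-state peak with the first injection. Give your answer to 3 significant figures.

804 mg

Accumulation ratio R = 1 / (1 − e^(−kτ)) = 1 / (1 − e^(−0.02900×30.0)) = 1 / (1 − 0.4190) = 1.721
Loading dose = maintenance dose × R = 467 × 1.721 ≈ 804 mg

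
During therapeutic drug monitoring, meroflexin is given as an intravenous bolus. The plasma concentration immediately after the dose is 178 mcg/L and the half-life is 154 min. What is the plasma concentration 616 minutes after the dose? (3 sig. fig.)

11.1 mcg/L

k = ln 2 / 154 = 0.004501 min⁻¹
C(t) = C₀ e^(−kt) = 178 × e^(−0.004501 × 616) = 178 × e^(−2.773) = 178 × 0.06250 ≈ 11.1 mcg/L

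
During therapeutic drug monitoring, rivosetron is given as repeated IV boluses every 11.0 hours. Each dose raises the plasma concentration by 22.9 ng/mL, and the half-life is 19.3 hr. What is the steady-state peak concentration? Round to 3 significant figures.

k = ln 2 / 19.3 = 0.03591 hr⁻¹
Fraction remaining after one interval: e^(−kτ) = e^(−0.03591 × 11.0) = 0.6736
R = 1 / (1 − 0.6736) = 3.064
Css,max = 22.9 × 3.064 ≈ 70.2 ng/mL

70.2 ng/mL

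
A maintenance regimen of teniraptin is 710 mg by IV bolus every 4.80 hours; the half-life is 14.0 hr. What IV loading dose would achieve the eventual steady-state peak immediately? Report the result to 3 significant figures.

k = ln 2 / 14.0 = 0.04951 hr⁻¹
Accumulation ratio R = 1 / (1 − e^(−kτ)) = 1 / (1 − e^(−0.04951×4.80)) = 1 / (1 − 0.7885) = 4.728
Loading dose = maintenance dose × R = 710 × 4.728 ≈ 3360 mg

3360 mg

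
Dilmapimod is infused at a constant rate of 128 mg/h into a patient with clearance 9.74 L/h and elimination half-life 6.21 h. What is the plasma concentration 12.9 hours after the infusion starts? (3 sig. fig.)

10.0 mg/L

Css = rate / CL = 128 / 9.74 = 13.14 mg/L
k = ln 2 / 6.21 = 0.1116 h⁻¹
C(t) = Css (1 − e^(−kt)) = 13.14 × (1 − e^(−1.440)) = 13.14 × 0.7630 ≈ 10.0 mg/L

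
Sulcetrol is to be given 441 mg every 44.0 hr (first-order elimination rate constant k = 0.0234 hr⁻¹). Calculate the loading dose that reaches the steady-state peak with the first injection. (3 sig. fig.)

Accumulation ratio R = 1 / (1 − e^(−kτ)) = 1 / (1 − e^(−0.02340×44.0)) = 1 / (1 − 0.3571) = 1.556
Loading dose = maintenance dose × R = 441 × 1.556 ≈ 686 mg

686 mg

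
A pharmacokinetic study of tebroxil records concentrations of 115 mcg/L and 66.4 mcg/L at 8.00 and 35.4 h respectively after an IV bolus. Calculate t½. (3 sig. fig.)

k = ln(C₁/C₂) / (t₂ − t₁) = ln(115/66.4) / (35.4 − 8.00)
  = 0.5492 / 27.40 = 0.02005 h⁻¹
t½ = ln 2 / k = ln 2 / 0.02005 ≈ 34.6 hours

34.6 hours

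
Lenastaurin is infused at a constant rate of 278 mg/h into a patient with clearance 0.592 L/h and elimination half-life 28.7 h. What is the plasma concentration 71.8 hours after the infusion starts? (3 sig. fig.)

387 µg/mL

Css = rate / CL = 278 / 0.592 = 469.6 µg/mL
k = ln 2 / 28.7 = 0.02415 h⁻¹
C(t) = Css (1 − e^(−kt)) = 469.6 × (1 − e^(−1.734)) = 469.6 × 0.8234 ≈ 387 µg/mL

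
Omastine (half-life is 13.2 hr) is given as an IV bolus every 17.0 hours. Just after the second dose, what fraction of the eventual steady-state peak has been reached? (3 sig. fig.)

k = ln 2 / 13.2 = 0.05251 hr⁻¹
f_n = 1 − e^(−nkτ) = 1 − e^(−2 × 0.05251 × 17.0) = 1 − e^(−1.785) = 1 − 0.1677 ≈ 0.832

0.832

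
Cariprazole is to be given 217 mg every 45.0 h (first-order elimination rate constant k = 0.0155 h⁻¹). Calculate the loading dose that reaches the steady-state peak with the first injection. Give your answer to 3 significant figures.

Accumulation ratio R = 1 / (1 − e^(−kτ)) = 1 / (1 − e^(−0.01550×45.0)) = 1 / (1 − 0.4978) = 1.991
Loading dose = maintenance dose × R = 217 × 1.991 ≈ 432 mg

432 mg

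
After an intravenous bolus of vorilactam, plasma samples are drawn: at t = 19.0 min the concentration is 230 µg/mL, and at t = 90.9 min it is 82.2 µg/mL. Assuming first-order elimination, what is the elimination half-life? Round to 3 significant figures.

k = ln(C₁/C₂) / (t₂ − t₁) = ln(230/82.2) / (90.9 − 19.0)
  = 1.029 / 71.90 = 0.01431 min⁻¹
t½ = ln 2 / k = ln 2 / 0.01431 ≈ 48.4 minutes

48.4 minutes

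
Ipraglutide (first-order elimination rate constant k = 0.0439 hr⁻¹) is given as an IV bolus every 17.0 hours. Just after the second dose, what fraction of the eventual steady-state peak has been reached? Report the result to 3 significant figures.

f_n = 1 − e^(−nkτ) = 1 − e^(−2 × 0.04390 × 17.0) = 1 − e^(−1.493) = 1 − 0.2248 ≈ 0.775

0.775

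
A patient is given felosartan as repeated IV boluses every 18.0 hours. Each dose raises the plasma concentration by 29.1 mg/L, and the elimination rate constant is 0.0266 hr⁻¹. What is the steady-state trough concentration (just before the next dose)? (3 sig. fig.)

47.4 mg/L

Fraction remaining after one interval: e^(−kτ) = e^(−0.02660 × 18.0) = 0.6195
R = 1 / (1 − 0.6195) = 2.628
Css,max = 29.1 × 2.628 = 76.48 mg/L
Css,min = Css,max × e^(−kτ) = 76.48 × 0.6195 ≈ 47.4 mg/L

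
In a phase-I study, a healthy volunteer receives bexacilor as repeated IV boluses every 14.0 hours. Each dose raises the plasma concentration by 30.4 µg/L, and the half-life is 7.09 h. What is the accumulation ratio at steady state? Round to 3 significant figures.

k = ln 2 / 7.09 = 0.09776 h⁻¹
Fraction remaining after one interval: e^(−kτ) = e^(−0.09776 × 14.0) = 0.2544
R = 1 / (1 − 0.2544) = 1 / 0.7456 ≈ 1.34

1.34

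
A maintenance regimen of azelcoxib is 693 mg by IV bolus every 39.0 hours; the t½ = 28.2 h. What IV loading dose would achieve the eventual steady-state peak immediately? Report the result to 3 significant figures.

1120 mg

k = ln 2 / 28.2 = 0.02458 h⁻¹
Accumulation ratio R = 1 / (1 − e^(−kτ)) = 1 / (1 − e^(−0.02458×39.0)) = 1 / (1 − 0.3834) = 1.622
Loading dose = maintenance dose × R = 693 × 1.622 ≈ 1120 mg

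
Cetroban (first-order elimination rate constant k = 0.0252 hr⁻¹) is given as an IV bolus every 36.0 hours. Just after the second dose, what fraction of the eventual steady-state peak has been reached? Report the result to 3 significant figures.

0.837

f_n = 1 − e^(−nkτ) = 1 − e^(−2 × 0.02520 × 36.0) = 1 − e^(−1.814) = 1 − 0.1629 ≈ 0.837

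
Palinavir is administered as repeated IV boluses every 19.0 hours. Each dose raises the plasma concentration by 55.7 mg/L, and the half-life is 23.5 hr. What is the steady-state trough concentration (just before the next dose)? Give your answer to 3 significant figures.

k = ln 2 / 23.5 = 0.02950 hr⁻¹
Fraction remaining after one interval: e^(−kτ) = e^(−0.02950 × 19.0) = 0.5710
R = 1 / (1 − 0.5710) = 2.331
Css,max = 55.7 × 2.331 = 129.8 mg/L
Css,min = Css,max × e^(−kτ) = 129.8 × 0.5710 ≈ 74.1 mg/L

74.1 mg/L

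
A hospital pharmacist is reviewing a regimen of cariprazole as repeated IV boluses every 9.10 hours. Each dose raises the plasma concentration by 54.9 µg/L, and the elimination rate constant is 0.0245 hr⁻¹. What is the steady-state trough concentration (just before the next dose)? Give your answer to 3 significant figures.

220 µg/L

Fraction remaining after one interval: e^(−kτ) = e^(−0.02450 × 9.10) = 0.8002
R = 1 / (1 − 0.8002) = 5.004
Css,max = 54.9 × 5.004 = 274.7 µg/L
Css,min = Css,max × e^(−kτ) = 274.7 × 0.8002 ≈ 220 µg/L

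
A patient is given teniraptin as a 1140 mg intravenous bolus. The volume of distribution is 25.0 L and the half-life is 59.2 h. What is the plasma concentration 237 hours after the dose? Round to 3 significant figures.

C₀ = dose / V = 1140 / 25.0 = 45.60 mg/L
k = ln 2 / 59.2 = 0.01171 h⁻¹
C(t) = C₀ e^(−kt) = 45.60 × e^(−0.01171 × 237) = 45.60 × e^(−2.775) = 45.60 × 0.06235 ≈ 2.84 mg/L

2.84 mg/L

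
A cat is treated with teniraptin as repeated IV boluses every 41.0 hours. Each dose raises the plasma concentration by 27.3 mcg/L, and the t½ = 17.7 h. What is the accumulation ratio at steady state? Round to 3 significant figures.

k = ln 2 / 17.7 = 0.03916 h⁻¹
Fraction remaining after one interval: e^(−kτ) = e^(−0.03916 × 41.0) = 0.2008
R = 1 / (1 − 0.2008) = 1 / 0.7992 ≈ 1.25

1.25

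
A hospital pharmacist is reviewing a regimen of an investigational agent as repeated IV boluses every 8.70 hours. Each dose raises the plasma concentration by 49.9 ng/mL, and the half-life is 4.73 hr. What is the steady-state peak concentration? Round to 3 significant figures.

69.3 ng/mL

k = ln 2 / 4.73 = 0.1465 hr⁻¹
Fraction remaining after one interval: e^(−kτ) = e^(−0.1465 × 8.70) = 0.2795
R = 1 / (1 − 0.2795) = 1.388
Css,max = 49.9 × 1.388 ≈ 69.3 ng/mL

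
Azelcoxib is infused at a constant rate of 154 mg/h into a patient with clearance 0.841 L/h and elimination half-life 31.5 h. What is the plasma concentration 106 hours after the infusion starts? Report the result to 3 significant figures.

Css = rate / CL = 154 / 0.841 = 183.1 mg/L
k = ln 2 / 31.5 = 0.02200 h⁻¹
C(t) = Css (1 − e^(−kt)) = 183.1 × (1 − e^(−2.332)) = 183.1 × 0.9029 ≈ 165 mg/L

165 mg/L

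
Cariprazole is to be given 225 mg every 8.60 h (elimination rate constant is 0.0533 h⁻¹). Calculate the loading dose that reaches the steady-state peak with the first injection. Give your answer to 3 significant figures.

612 mg

Accumulation ratio R = 1 / (1 − e^(−kτ)) = 1 / (1 − e^(−0.05330×8.60)) = 1 / (1 − 0.6323) = 2.720
Loading dose = maintenance dose × R = 225 × 2.720 ≈ 612 mg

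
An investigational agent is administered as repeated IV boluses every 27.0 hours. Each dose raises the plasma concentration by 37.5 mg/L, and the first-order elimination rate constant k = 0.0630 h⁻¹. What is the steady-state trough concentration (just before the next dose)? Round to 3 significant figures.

8.37 mg/L

Fraction remaining after one interval: e^(−kτ) = e^(−0.06300 × 27.0) = 0.1825
R = 1 / (1 − 0.1825) = 1.223
Css,max = 37.5 × 1.223 = 45.87 mg/L
Css,min = Css,max × e^(−kτ) = 45.87 × 0.1825 ≈ 8.37 mg/L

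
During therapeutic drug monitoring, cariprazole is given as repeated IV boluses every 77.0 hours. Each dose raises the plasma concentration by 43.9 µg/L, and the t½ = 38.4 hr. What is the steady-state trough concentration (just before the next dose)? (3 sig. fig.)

k = ln 2 / 38.4 = 0.01805 hr⁻¹
Fraction remaining after one interval: e^(−kτ) = e^(−0.01805 × 77.0) = 0.2491
R = 1 / (1 − 0.2491) = 1.332
Css,max = 43.9 × 1.332 = 58.46 µg/L
Css,min = Css,max × e^(−kτ) = 58.46 × 0.2491 ≈ 14.6 µg/L

14.6 µg/L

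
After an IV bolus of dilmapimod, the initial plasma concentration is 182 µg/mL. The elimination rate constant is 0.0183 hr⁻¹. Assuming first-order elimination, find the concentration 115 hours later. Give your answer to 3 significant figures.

C(t) = C₀ e^(−kt) = 182 × e^(−0.01830 × 115) = 182 × e^(−2.104) = 182 × 0.1219 ≈ 22.2 µg/mL

22.2 µg/mL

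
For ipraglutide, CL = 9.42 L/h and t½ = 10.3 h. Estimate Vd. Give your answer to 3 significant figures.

140 L

k = ln 2 / t½ = ln 2 / 10.3 = 0.06730 h⁻¹
V = CL / k = 9.42 / 0.06730 ≈ 140 L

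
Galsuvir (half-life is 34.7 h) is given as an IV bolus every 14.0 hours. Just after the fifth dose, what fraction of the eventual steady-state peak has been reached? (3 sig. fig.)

k = ln 2 / 34.7 = 0.01998 h⁻¹
f_n = 1 − e^(−nkτ) = 1 − e^(−5 × 0.01998 × 14.0) = 1 − e^(−1.398) = 1 − 0.2470 ≈ 0.753

0.753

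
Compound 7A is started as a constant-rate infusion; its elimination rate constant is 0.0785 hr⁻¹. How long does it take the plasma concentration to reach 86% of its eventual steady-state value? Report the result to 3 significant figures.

25.0 hours

f = 1 − e^(−kt)  ⇒  t = −ln(1 − f) / k
t = −ln(1 − 0.86) / 0.07850 = 1.966 / 0.07850 ≈ 25.0 hours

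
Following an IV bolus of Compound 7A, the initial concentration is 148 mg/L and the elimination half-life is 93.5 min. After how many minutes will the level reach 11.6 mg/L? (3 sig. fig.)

k = ln 2 / 93.5 = 0.007413 min⁻¹
C(t) = C₀ e^(−kt)  ⇒  t = ln(C₀/C) / k
t = ln(148/11.6) / 0.007413 = 2.546 / 0.007413 ≈ 343 minutes

343 minutes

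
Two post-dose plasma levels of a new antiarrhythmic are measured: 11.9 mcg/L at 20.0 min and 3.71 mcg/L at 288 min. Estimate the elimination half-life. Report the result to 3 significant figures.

k = ln(C₁/C₂) / (t₂ − t₁) = ln(11.9/3.71) / (288 − 20.0)
  = 1.166 / 268.0 = 0.004349 min⁻¹
t½ = ln 2 / k = ln 2 / 0.004349 ≈ 159 minutes

159 minutes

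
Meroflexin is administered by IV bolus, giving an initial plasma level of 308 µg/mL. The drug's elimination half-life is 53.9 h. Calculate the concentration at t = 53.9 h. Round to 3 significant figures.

154 µg/mL

k = ln 2 / 53.9 = 0.01286 h⁻¹
C(t) = C₀ e^(−kt) = 308 × e^(−0.01286 × 53.9) = 308 × e^(−0.6931) = 308 × 0.5000 ≈ 154 µg/mL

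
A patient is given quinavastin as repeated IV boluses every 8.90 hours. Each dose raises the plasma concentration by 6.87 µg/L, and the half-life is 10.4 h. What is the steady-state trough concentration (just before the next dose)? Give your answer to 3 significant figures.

k = ln 2 / 10.4 = 0.06665 h⁻¹
Fraction remaining after one interval: e^(−kτ) = e^(−0.06665 × 8.90) = 0.5526
R = 1 / (1 − 0.5526) = 2.235
Css,max = 6.87 × 2.235 = 15.35 µg/L
Css,min = Css,max × e^(−kτ) = 15.35 × 0.5526 ≈ 8.48 µg/L

8.48 µg/L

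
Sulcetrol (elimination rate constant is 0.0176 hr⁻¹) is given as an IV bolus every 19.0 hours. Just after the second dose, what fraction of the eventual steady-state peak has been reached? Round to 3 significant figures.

f_n = 1 − e^(−nkτ) = 1 − e^(−2 × 0.01760 × 19.0) = 1 − e^(−0.6688) = 1 − 0.5123 ≈ 0.488

0.488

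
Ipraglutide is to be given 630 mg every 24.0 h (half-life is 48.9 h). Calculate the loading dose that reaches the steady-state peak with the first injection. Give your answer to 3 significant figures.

k = ln 2 / 48.9 = 0.01417 h⁻¹
Accumulation ratio R = 1 / (1 − e^(−kτ)) = 1 / (1 − e^(−0.01417×24.0)) = 1 / (1 − 0.7116) = 3.468
Loading dose = maintenance dose × R = 630 × 3.468 ≈ 2180 mg

2180 mg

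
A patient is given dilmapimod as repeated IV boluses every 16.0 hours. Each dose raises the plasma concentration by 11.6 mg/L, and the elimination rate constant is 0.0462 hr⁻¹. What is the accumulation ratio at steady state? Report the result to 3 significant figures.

Fraction remaining after one interval: e^(−kτ) = e^(−0.04620 × 16.0) = 0.4775
R = 1 / (1 − 0.4775) = 1 / 0.5225 ≈ 1.91

1.91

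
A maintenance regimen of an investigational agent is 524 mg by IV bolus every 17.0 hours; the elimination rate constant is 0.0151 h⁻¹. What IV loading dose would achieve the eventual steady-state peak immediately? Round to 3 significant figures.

2310 mg

Accumulation ratio R = 1 / (1 − e^(−kτ)) = 1 / (1 − e^(−0.01510×17.0)) = 1 / (1 − 0.7736) = 4.417
Loading dose = maintenance dose × R = 524 × 4.417 ≈ 2310 mg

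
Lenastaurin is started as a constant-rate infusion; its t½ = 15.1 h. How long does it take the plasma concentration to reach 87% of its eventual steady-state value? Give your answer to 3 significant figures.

44.4 hours

k = ln 2 / 15.1 = 0.04590 h⁻¹
f = 1 − e^(−kt)  ⇒  t = −ln(1 − f) / k
t = −ln(1 − 0.87) / 0.04590 = 2.040 / 0.04590 ≈ 44.4 hours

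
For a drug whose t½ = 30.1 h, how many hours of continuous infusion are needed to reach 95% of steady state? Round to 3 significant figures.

130 hours

k = ln 2 / 30.1 = 0.02303 h⁻¹
f = 1 − e^(−kt)  ⇒  t = −ln(1 − f) / k
t = −ln(1 − 0.95) / 0.02303 = 2.996 / 0.02303 ≈ 130 hours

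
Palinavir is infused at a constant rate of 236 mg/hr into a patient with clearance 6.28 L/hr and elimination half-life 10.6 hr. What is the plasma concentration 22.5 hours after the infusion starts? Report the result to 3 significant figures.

29.0 mg/L

Css = rate / CL = 236 / 6.28 = 37.58 mg/L
k = ln 2 / 10.6 = 0.06539 hr⁻¹
C(t) = Css (1 − e^(−kt)) = 37.58 × (1 − e^(−1.471)) = 37.58 × 0.7704 ≈ 29.0 mg/L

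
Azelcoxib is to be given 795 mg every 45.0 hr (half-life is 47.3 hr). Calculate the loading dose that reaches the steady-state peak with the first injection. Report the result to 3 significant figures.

k = ln 2 / 47.3 = 0.01465 hr⁻¹
Accumulation ratio R = 1 / (1 − e^(−kτ)) = 1 / (1 − e^(−0.01465×45.0)) = 1 / (1 − 0.5171) = 2.071
Loading dose = maintenance dose × R = 795 × 2.071 ≈ 1650 mg

1650 mg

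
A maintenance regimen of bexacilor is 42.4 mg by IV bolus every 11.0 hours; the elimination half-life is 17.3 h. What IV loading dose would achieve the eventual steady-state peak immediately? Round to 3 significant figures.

k = ln 2 / 17.3 = 0.04007 h⁻¹
Accumulation ratio R = 1 / (1 − e^(−kτ)) = 1 / (1 − e^(−0.04007×11.0)) = 1 / (1 − 0.6436) = 2.806
Loading dose = maintenance dose × R = 42.4 × 2.806 ≈ 119 mg

119 mg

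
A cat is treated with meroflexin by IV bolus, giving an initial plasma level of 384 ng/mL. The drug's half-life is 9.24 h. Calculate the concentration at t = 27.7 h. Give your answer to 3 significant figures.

k = ln 2 / 9.24 = 0.07502 h⁻¹
C(t) = C₀ e^(−kt) = 384 × e^(−0.07502 × 27.7) = 384 × e^(−2.078) = 384 × 0.1252 ≈ 48.1 ng/mL

48.1 ng/mL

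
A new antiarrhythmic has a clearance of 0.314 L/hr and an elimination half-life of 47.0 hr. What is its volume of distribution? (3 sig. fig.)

21.3 L

k = ln 2 / t½ = ln 2 / 47.0 = 0.01475 hr⁻¹
V = CL / k = 0.314 / 0.01475 ≈ 21.3 L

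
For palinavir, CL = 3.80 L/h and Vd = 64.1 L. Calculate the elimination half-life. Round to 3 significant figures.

11.7 hours

k = CL / V = 3.80 / 64.1 = 0.05928 h⁻¹
t½ = ln 2 / k = ln 2 / 0.05928 ≈ 11.7 hours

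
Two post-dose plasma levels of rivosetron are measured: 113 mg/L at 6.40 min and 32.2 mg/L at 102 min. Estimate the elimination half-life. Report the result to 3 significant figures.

52.8 minutes

k = ln(C₁/C₂) / (t₂ − t₁) = ln(113/32.2) / (102 − 6.40)
  = 1.255 / 95.60 = 0.01313 min⁻¹
t½ = ln 2 / k = ln 2 / 0.01313 ≈ 52.8 minutes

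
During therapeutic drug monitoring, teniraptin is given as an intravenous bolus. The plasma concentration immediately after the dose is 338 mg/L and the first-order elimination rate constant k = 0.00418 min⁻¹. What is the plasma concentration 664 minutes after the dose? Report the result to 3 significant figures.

21.1 mg/L

C(t) = C₀ e^(−kt) = 338 × e^(−0.004180 × 664) = 338 × e^(−2.776) = 338 × 0.06232 ≈ 21.1 mg/L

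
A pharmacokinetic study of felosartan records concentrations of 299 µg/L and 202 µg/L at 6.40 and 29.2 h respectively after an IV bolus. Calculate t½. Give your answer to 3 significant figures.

k = ln(C₁/C₂) / (t₂ − t₁) = ln(299/202) / (29.2 − 6.40)
  = 0.3922 / 22.80 = 0.01720 h⁻¹
t½ = ln 2 / k = ln 2 / 0.01720 ≈ 40.3 hours

40.3 hours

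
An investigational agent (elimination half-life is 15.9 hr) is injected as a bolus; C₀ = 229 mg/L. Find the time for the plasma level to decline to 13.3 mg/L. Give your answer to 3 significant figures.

65.3 hours

k = ln 2 / 15.9 = 0.04359 hr⁻¹
C(t) = C₀ e^(−kt)  ⇒  t = ln(C₀/C) / k
t = ln(229/13.3) / 0.04359 = 2.846 / 0.04359 ≈ 65.3 hours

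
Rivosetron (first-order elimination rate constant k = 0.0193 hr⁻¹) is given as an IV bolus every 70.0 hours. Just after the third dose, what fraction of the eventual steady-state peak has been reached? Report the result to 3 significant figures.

f_n = 1 − e^(−nkτ) = 1 − e^(−3 × 0.01930 × 70.0) = 1 − e^(−4.053) = 1 − 0.01737 ≈ 0.983

0.983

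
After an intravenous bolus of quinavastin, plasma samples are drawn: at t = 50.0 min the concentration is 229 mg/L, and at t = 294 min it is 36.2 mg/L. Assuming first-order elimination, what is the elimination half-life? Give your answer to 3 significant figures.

91.7 minutes

k = ln(C₁/C₂) / (t₂ − t₁) = ln(229/36.2) / (294 − 50.0)
  = 1.845 / 244.0 = 0.007560 min⁻¹
t½ = ln 2 / k = ln 2 / 0.007560 ≈ 91.7 minutes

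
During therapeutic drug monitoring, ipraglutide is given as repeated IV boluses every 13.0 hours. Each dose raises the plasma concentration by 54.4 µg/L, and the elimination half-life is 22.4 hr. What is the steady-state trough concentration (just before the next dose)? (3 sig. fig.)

110 µg/L

k = ln 2 / 22.4 = 0.03094 hr⁻¹
Fraction remaining after one interval: e^(−kτ) = e^(−0.03094 × 13.0) = 0.6688
R = 1 / (1 − 0.6688) = 3.019
Css,max = 54.4 × 3.019 = 164.3 µg/L
Css,min = Css,max × e^(−kτ) = 164.3 × 0.6688 ≈ 110 µg/L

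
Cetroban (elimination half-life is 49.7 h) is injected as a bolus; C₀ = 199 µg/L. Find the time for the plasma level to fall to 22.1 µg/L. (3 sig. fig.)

158 hours

k = ln 2 / 49.7 = 0.01395 h⁻¹
C(t) = C₀ e^(−kt)  ⇒  t = ln(C₀/C) / k
t = ln(199/22.1) / 0.01395 = 2.198 / 0.01395 ≈ 158 hours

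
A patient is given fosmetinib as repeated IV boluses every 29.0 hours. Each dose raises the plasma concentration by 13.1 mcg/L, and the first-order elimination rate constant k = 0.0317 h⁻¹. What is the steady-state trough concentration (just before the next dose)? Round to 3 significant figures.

8.69 mcg/L

Fraction remaining after one interval: e^(−kτ) = e^(−0.03170 × 29.0) = 0.3988
R = 1 / (1 − 0.3988) = 1.663
Css,max = 13.1 × 1.663 = 21.79 mcg/L
Css,min = Css,max × e^(−kτ) = 21.79 × 0.3988 ≈ 8.69 mcg/L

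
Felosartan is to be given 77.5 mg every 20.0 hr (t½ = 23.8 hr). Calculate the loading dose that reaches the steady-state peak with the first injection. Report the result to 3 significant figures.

k = ln 2 / 23.8 = 0.02912 hr⁻¹
Accumulation ratio R = 1 / (1 − e^(−kτ)) = 1 / (1 − e^(−0.02912×20.0)) = 1 / (1 − 0.5585) = 2.265
Loading dose = maintenance dose × R = 77.5 × 2.265 ≈ 176 mg

176 mg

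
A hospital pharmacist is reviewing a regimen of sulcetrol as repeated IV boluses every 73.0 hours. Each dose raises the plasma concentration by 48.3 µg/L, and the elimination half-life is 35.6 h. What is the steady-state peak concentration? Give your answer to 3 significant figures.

63.7 µg/L

k = ln 2 / 35.6 = 0.01947 h⁻¹
Fraction remaining after one interval: e^(−kτ) = e^(−0.01947 × 73.0) = 0.2414
R = 1 / (1 − 0.2414) = 1.318
Css,max = 48.3 × 1.318 ≈ 63.7 µg/L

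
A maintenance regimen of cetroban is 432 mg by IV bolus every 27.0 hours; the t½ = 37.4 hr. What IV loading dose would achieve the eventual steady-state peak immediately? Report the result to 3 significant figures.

k = ln 2 / 37.4 = 0.01853 hr⁻¹
Accumulation ratio R = 1 / (1 − e^(−kτ)) = 1 / (1 − e^(−0.01853×27.0)) = 1 / (1 − 0.6063) = 2.540
Loading dose = maintenance dose × R = 432 × 2.540 ≈ 1100 mg

1100 mg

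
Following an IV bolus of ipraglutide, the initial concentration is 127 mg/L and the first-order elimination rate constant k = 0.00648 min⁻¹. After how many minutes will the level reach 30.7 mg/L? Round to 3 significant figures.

C(t) = C₀ e^(−kt)  ⇒  t = ln(C₀/C) / k
t = ln(127/30.7) / 0.006480 = 1.420 / 0.006480 ≈ 219 minutes

219 minutes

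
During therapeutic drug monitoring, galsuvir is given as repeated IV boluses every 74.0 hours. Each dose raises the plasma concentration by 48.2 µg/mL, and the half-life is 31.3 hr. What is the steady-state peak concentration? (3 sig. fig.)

k = ln 2 / 31.3 = 0.02215 hr⁻¹
Fraction remaining after one interval: e^(−kτ) = e^(−0.02215 × 74.0) = 0.1942
R = 1 / (1 − 0.1942) = 1.241
Css,max = 48.2 × 1.241 ≈ 59.8 µg/mL

59.8 µg/mL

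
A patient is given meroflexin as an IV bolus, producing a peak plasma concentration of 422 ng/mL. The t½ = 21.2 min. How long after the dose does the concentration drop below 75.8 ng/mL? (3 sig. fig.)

52.5 minutes

k = ln 2 / 21.2 = 0.03270 min⁻¹
C(t) = C₀ e^(−kt)  ⇒  t = ln(C₀/C) / k
t = ln(422/75.8) / 0.03270 = 1.717 / 0.03270 ≈ 52.5 minutes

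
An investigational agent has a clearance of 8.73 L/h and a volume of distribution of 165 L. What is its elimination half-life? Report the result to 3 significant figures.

k = CL / V = 8.73 / 165 = 0.05291 h⁻¹
t½ = ln 2 / k = ln 2 / 0.05291 ≈ 13.1 hours

13.1 hours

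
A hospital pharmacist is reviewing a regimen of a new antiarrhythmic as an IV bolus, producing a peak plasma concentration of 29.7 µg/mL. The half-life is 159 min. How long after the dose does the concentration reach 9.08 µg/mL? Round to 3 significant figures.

k = ln 2 / 159 = 0.004359 min⁻¹
C(t) = C₀ e^(−kt)  ⇒  t = ln(C₀/C) / k
t = ln(29.7/9.08) / 0.004359 = 1.185 / 0.004359 ≈ 272 minutes

272 minutes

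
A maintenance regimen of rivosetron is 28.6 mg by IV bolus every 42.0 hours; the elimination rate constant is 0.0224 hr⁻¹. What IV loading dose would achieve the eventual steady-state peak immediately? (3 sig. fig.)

46.9 mg

Accumulation ratio R = 1 / (1 − e^(−kτ)) = 1 / (1 − e^(−0.02240×42.0)) = 1 / (1 − 0.3903) = 1.640
Loading dose = maintenance dose × R = 28.6 × 1.640 ≈ 46.9 mg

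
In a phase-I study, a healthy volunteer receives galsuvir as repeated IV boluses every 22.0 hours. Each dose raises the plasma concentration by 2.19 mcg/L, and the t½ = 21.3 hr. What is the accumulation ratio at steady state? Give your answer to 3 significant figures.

1.96

k = ln 2 / 21.3 = 0.03254 hr⁻¹
Fraction remaining after one interval: e^(−kτ) = e^(−0.03254 × 22.0) = 0.4887
R = 1 / (1 − 0.4887) = 1 / 0.5113 ≈ 1.96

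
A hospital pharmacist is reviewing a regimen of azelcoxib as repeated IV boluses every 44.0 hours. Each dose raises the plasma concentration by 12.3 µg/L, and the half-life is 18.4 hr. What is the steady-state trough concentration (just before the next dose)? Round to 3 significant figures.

k = ln 2 / 18.4 = 0.03767 hr⁻¹
Fraction remaining after one interval: e^(−kτ) = e^(−0.03767 × 44.0) = 0.1906
R = 1 / (1 − 0.1906) = 1.235
Css,max = 12.3 × 1.235 = 15.20 µg/L
Css,min = Css,max × e^(−kτ) = 15.20 × 0.1906 ≈ 2.90 µg/L

2.90 µg/L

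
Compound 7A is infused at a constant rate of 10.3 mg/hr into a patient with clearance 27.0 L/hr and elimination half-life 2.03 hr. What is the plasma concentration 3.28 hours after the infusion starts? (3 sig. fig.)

Css = rate / CL = 10.3 / 27.0 = 0.3815 mg/L
k = ln 2 / 2.03 = 0.3415 hr⁻¹
C(t) = Css (1 − e^(−kt)) = 0.3815 × (1 − e^(−1.120)) = 0.3815 × 0.6737 ≈ 0.257 mg/L

0.257 mg/L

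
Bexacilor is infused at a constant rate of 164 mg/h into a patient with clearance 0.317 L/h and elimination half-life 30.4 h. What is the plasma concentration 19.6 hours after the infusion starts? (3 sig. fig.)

186 mg/L

Css = rate / CL = 164 / 0.317 = 517.4 mg/L
k = ln 2 / 30.4 = 0.02280 h⁻¹
C(t) = Css (1 − e^(−kt)) = 517.4 × (1 − e^(−0.4469)) = 517.4 × 0.3604 ≈ 186 mg/L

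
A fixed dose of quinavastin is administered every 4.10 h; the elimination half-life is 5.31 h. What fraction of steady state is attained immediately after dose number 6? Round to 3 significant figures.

0.960

k = ln 2 / 5.31 = 0.1305 h⁻¹
f_n = 1 − e^(−nkτ) = 1 − e^(−6 × 0.1305 × 4.10) = 1 − e^(−3.211) = 1 − 0.04031 ≈ 0.960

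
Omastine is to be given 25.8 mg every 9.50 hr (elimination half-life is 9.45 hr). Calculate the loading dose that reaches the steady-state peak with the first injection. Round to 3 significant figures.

k = ln 2 / 9.45 = 0.07335 hr⁻¹
Accumulation ratio R = 1 / (1 − e^(−kτ)) = 1 / (1 − e^(−0.07335×9.50)) = 1 / (1 − 0.4982) = 1.993
Loading dose = maintenance dose × R = 25.8 × 1.993 ≈ 51.4 mg

51.4 mg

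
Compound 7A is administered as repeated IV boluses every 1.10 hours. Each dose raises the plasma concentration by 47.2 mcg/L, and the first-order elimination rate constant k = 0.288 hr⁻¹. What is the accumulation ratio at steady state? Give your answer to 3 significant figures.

Fraction remaining after one interval: e^(−kτ) = e^(−0.2880 × 1.10) = 0.7285
R = 1 / (1 − 0.7285) = 1 / 0.2715 ≈ 3.68

3.68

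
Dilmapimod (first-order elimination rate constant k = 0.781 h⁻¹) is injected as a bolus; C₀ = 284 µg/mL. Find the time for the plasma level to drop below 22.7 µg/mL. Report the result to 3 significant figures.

3.24 hours

C(t) = C₀ e^(−kt)  ⇒  t = ln(C₀/C) / k
t = ln(284/22.7) / 0.7810 = 2.527 / 0.7810 ≈ 3.24 hours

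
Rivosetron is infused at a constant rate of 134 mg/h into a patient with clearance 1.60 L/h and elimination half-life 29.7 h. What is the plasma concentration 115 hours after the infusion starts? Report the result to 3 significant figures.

Css = rate / CL = 134 / 1.60 = 83.75 µg/mL
k = ln 2 / 29.7 = 0.02334 h⁻¹
C(t) = Css (1 − e^(−kt)) = 83.75 × (1 − e^(−2.684)) = 83.75 × 0.9317 ≈ 78.0 µg/mL

78.0 µg/mL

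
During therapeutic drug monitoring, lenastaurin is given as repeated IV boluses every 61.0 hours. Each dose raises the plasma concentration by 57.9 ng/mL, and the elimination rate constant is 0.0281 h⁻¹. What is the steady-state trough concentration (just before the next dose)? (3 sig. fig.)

Fraction remaining after one interval: e^(−kτ) = e^(−0.02810 × 61.0) = 0.1801
R = 1 / (1 − 0.1801) = 1.220
Css,max = 57.9 × 1.220 = 70.62 ng/mL
Css,min = Css,max × e^(−kτ) = 70.62 × 0.1801 ≈ 12.7 ng/mL

12.7 ng/mL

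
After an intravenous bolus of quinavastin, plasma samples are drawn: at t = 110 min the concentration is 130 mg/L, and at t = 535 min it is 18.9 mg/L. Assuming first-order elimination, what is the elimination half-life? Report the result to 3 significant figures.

153 minutes

k = ln(C₁/C₂) / (t₂ − t₁) = ln(130/18.9) / (535 − 110)
  = 1.928 / 425.0 = 0.004537 min⁻¹
t½ = ln 2 / k = ln 2 / 0.004537 ≈ 153 minutes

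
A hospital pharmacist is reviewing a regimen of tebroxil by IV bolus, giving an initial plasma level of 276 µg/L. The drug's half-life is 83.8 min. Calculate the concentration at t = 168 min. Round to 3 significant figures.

k = ln 2 / 83.8 = 0.008271 min⁻¹
C(t) = C₀ e^(−kt) = 276 × e^(−0.008271 × 168) = 276 × e^(−1.390) = 276 × 0.2492 ≈ 68.8 µg/L

68.8 µg/L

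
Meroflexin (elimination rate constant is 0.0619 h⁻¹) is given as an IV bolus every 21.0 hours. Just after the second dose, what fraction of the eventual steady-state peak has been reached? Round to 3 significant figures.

0.926

f_n = 1 − e^(−nkτ) = 1 − e^(−2 × 0.06190 × 21.0) = 1 − e^(−2.600) = 1 − 0.07429 ≈ 0.926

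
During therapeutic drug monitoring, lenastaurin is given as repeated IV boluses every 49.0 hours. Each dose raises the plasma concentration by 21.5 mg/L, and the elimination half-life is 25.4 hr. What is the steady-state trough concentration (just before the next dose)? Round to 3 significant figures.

7.66 mg/L

k = ln 2 / 25.4 = 0.02729 hr⁻¹
Fraction remaining after one interval: e^(−kτ) = e^(−0.02729 × 49.0) = 0.2626
R = 1 / (1 − 0.2626) = 1.356
Css,max = 21.5 × 1.356 = 29.16 mg/L
Css,min = Css,max × e^(−kτ) = 29.16 × 0.2626 ≈ 7.66 mg/L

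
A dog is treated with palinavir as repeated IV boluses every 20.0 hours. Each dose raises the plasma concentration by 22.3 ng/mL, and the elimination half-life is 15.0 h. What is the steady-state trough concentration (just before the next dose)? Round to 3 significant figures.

k = ln 2 / 15.0 = 0.04621 h⁻¹
Fraction remaining after one interval: e^(−kτ) = e^(−0.04621 × 20.0) = 0.3969
R = 1 / (1 − 0.3969) = 1.658
Css,max = 22.3 × 1.658 = 36.97 ng/mL
Css,min = Css,max × e^(−kτ) = 36.97 × 0.3969 ≈ 14.7 ng/mL

14.7 ng/mL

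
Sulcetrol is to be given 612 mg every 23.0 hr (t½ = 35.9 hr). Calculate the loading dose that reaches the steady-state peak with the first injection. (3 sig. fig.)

1710 mg

k = ln 2 / 35.9 = 0.01931 hr⁻¹
Accumulation ratio R = 1 / (1 − e^(−kτ)) = 1 / (1 − e^(−0.01931×23.0)) = 1 / (1 − 0.6414) = 2.789
Loading dose = maintenance dose × R = 612 × 2.789 ≈ 1710 mg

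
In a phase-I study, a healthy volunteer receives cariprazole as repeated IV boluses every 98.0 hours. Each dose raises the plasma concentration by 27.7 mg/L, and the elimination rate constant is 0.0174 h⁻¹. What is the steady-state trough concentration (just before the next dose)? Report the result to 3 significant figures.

6.15 mg/L

Fraction remaining after one interval: e^(−kτ) = e^(−0.01740 × 98.0) = 0.1817
R = 1 / (1 − 0.1817) = 1.222
Css,max = 27.7 × 1.222 = 33.85 mg/L
Css,min = Css,max × e^(−kτ) = 33.85 × 0.1817 ≈ 6.15 mg/L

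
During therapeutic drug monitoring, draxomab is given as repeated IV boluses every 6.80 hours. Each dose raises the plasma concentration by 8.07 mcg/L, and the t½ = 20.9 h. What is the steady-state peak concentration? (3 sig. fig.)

k = ln 2 / 20.9 = 0.03316 h⁻¹
Fraction remaining after one interval: e^(−kτ) = e^(−0.03316 × 6.80) = 0.7981
R = 1 / (1 − 0.7981) = 4.953
Css,max = 8.07 × 4.953 ≈ 40.0 mcg/L

40.0 mcg/L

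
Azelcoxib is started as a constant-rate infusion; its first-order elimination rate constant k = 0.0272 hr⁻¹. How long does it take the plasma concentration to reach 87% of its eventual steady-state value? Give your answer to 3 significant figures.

f = 1 − e^(−kt)  ⇒  t = −ln(1 − f) / k
t = −ln(1 − 0.87) / 0.02720 = 2.040 / 0.02720 ≈ 75.0 hours

75.0 hours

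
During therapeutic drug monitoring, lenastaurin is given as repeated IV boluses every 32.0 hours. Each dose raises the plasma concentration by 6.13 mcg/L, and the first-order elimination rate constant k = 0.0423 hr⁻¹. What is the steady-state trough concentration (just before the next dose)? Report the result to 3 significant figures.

Fraction remaining after one interval: e^(−kτ) = e^(−0.04230 × 32.0) = 0.2583
R = 1 / (1 − 0.2583) = 1.348
Css,max = 6.13 × 1.348 = 8.265 mcg/L
Css,min = Css,max × e^(−kτ) = 8.265 × 0.2583 ≈ 2.13 mcg/L

2.13 mcg/L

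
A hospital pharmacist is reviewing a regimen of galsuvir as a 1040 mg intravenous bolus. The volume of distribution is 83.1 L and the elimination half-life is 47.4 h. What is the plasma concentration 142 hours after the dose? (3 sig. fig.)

1.57 µg/mL

C₀ = dose / V = 1040 / 83.1 = 12.52 µg/mL
k = ln 2 / 47.4 = 0.01462 h⁻¹
C(t) = C₀ e^(−kt) = 12.52 × e^(−0.01462 × 142) = 12.52 × e^(−2.077) = 12.52 × 0.1254 ≈ 1.57 µg/mL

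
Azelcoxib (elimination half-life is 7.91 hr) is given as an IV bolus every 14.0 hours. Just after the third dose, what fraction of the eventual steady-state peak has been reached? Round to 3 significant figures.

0.975

k = ln 2 / 7.91 = 0.08763 hr⁻¹
f_n = 1 − e^(−nkτ) = 1 − e^(−3 × 0.08763 × 14.0) = 1 − e^(−3.680) = 1 − 0.02521 ≈ 0.975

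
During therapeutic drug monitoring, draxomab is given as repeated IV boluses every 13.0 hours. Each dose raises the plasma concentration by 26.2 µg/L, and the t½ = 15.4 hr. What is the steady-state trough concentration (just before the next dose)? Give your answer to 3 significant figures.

32.9 µg/L

k = ln 2 / 15.4 = 0.04501 hr⁻¹
Fraction remaining after one interval: e^(−kτ) = e^(−0.04501 × 13.0) = 0.5570
R = 1 / (1 − 0.5570) = 2.258
Css,max = 26.2 × 2.258 = 59.15 µg/L
Css,min = Css,max × e^(−kτ) = 59.15 × 0.5570 ≈ 32.9 µg/L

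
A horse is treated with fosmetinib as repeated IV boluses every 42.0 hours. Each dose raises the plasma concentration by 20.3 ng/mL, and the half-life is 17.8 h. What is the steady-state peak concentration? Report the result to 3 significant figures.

k = ln 2 / 17.8 = 0.03894 h⁻¹
Fraction remaining after one interval: e^(−kτ) = e^(−0.03894 × 42.0) = 0.1949
R = 1 / (1 − 0.1949) = 1.242
Css,max = 20.3 × 1.242 ≈ 25.2 ng/mL

25.2 ng/mL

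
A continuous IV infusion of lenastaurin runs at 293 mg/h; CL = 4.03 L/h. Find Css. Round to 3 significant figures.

72.7 µg/mL

Css = infusion rate / CL = 293 / 4.03 ≈ 72.7 µg/mL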